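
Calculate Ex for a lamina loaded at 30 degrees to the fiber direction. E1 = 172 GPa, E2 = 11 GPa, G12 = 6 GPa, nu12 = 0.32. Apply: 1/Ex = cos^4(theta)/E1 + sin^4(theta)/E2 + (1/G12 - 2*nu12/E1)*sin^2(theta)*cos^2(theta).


cos^4(30) = 0.5625, sin^4(30) = 0.0625, sin^2(30)*cos^2(30) = 0.1875
1/G12 - 2*nu12/E1 = 1/6 - 2*0.32/172 = 0.162946 GPa^-1
1/Ex = 0.5625/172 + 0.0625/11 + 0.162946*0.1875 = 0.0395045 GPa^-1
Ex = 25.31 GPa

25.31 GPa


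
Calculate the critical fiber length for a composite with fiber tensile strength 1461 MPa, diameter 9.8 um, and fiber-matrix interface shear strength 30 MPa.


Lc = sigma_f * d / (2 * tau_i) = 1461 * 9.8 / (2 * 30) = 238.6 um

238.6 um


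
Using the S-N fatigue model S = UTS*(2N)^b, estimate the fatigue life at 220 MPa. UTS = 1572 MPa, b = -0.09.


N = 0.5 * (S/UTS)^(1/b) = 0.5 * (220/1572)^(1/-0.09) = 1.5424e+09 cycles

1.5424e+09 cycles


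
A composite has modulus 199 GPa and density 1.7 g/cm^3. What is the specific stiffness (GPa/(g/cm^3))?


Specific stiffness = E/rho = 199/1.7 = 117.1 GPa/(g/cm^3)

117.1 GPa/(g/cm^3)


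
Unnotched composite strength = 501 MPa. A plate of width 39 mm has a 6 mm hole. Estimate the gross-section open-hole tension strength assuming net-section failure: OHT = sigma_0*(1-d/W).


OHT = sigma_0*(1-d/W) = 501*(1-6/39) = 423.9 MPa

423.9 MPa


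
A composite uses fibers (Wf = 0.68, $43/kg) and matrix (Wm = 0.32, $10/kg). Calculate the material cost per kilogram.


Cost = cost_f*Wf + cost_m*Wm = 43*0.68 + 10*0.32 = $32.44/kg

$32.44/kg


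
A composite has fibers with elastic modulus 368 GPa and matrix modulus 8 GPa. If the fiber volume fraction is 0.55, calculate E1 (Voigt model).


E1 = Ef*Vf + Em*(1-Vf) = 368*0.55 + 8*0.45 = 206.0 GPa

206.0 GPa


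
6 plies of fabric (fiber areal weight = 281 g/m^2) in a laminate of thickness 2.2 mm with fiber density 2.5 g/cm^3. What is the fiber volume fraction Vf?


Vf = n * FAW / (rho_f * h * 1000) = 6 * 281 / (2.5 * 2.2 * 1000) = 0.3065

0.3065


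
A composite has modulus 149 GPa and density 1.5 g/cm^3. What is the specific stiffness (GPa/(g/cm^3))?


Specific stiffness = E/rho = 149/1.5 = 99.3 GPa/(g/cm^3)

99.3 GPa/(g/cm^3)


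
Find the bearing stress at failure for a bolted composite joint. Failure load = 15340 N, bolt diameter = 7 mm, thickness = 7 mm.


sigma_br = F/(d*h) = 15340/(7*7) = 313.1 MPa

313.1 MPa


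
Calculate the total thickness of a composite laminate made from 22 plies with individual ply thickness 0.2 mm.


h = n * t_ply = 22 * 0.2 = 4.4 mm

4.4 mm


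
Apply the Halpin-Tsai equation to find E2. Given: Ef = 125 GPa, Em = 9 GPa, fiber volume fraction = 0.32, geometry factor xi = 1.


eta = (Ef/Em - 1)/(Ef/Em + xi) = (13.8889 - 1)/(13.8889 + 1) = 0.8657
E2 = Em*(1+xi*eta*Vf)/(1-eta*Vf) = 15.9 GPa

15.9 GPa


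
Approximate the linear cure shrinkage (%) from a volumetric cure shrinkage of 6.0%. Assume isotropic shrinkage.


Linear shrinkage ≈ vol_shrink/3 = 6.0/3 = 2.0%

2.0%


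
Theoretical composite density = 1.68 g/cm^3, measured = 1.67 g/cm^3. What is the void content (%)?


Void% = (rho_theo - rho_actual)/rho_theo * 100 = (1.68 - 1.67)/1.68 * 100 = 0.6%

0.6%


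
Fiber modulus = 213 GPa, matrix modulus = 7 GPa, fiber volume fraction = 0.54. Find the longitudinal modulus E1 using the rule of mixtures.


E1 = Ef*Vf + Em*(1-Vf) = 213*0.54 + 7*0.46 = 118.24 GPa

118.24 GPa


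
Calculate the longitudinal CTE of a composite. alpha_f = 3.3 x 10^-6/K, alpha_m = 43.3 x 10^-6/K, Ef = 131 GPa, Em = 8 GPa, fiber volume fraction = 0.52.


E1 = Ef*Vf + Em*(1-Vf) = 71.96
alpha_1 = (alpha_f*Ef*Vf + alpha_m*Em*(1-Vf))/E1 = 5.43 x 10^-6/K

5.43 x 10^-6/K


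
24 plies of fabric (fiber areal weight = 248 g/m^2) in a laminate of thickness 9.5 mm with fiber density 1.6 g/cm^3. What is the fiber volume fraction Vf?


Vf = n * FAW / (rho_f * h * 1000) = 24 * 248 / (1.6 * 9.5 * 1000) = 0.3916

0.3916


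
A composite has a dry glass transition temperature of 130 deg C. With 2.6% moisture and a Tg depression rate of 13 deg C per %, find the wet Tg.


Tg_wet = Tg_dry - k*moisture = 130 - 13*2.6 = 96.2 deg C

96.2 deg C


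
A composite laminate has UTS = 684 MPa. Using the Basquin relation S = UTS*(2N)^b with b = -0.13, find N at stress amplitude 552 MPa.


N = 0.5 * (S/UTS)^(1/b) = 0.5 * (552/684)^(1/-0.13) = 2.6017 cycles

2.6017 cycles


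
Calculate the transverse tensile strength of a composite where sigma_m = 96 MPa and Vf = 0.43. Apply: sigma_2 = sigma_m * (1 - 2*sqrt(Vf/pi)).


factor = 1 - 2*sqrt(0.43/pi) = 0.2601
sigma_2 = 96 * 0.2601 = 24.97 MPa

24.97 MPa


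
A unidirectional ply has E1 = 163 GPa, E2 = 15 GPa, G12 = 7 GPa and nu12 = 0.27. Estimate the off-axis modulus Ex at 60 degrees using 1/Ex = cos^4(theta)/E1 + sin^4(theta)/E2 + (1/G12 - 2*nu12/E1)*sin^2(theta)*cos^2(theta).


cos^4(60) = 0.0625, sin^4(60) = 0.5625, sin^2(60)*cos^2(60) = 0.1875
1/G12 - 2*nu12/E1 = 1/7 - 2*0.27/163 = 0.139544 GPa^-1
1/Ex = 0.0625/163 + 0.5625/15 + 0.139544*0.1875 = 0.064048 GPa^-1
Ex = 15.61 GPa

15.61 GPa


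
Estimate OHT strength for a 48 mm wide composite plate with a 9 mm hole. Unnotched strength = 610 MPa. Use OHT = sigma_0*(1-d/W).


OHT = sigma_0*(1-d/W) = 610*(1-9/48) = 495.6 MPa

495.6 MPa


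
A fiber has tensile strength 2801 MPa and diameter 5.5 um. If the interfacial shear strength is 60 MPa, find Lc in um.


Lc = sigma_f * d / (2 * tau_i) = 2801 * 5.5 / (2 * 60) = 128.4 um

128.4 um


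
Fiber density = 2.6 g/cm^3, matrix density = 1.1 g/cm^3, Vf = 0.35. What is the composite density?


rho_c = rho_f*Vf + rho_m*(1-Vf) = 2.6*0.35 + 1.1*0.65 = 1.625 g/cm^3

1.625 g/cm^3


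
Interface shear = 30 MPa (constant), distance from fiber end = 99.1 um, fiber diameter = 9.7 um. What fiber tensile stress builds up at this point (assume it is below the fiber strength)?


Force balance: sigma_f * (pi*d^2/4) = tau * (pi*d) * x  ->  sigma_f = 4 * tau * x / d
sigma_f = 4 * 30 * 99.1 / 9.7 = 1226.0 MPa

1226.0 MPa


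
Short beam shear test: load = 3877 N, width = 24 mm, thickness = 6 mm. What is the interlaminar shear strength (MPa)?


ILSS = 3F/(4bh) = 3*3877/(4*24*6) = 20.19 MPa

20.19 MPa


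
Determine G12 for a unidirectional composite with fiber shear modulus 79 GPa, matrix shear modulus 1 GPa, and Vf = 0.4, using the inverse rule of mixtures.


1/G12 = Vf/Gf + (1-Vf)/Gm = 0.4/79 + 0.6/1
G12 = 1.65 GPa

1.65 GPa


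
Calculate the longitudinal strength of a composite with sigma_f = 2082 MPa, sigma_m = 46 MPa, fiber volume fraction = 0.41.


sigma_1 = sigma_f*Vf + sigma_m*(1-Vf) = 2082*0.41 + 46*0.59 = 880.8 MPa

880.8 MPa


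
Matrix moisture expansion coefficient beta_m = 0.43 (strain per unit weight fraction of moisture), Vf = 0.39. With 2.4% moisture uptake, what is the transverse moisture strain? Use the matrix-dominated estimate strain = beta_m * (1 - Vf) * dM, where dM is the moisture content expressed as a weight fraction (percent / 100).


dM = 2.4/100 = 0.024
strain = beta_m * (1-Vf) * dM = 0.43 * 0.61 * 0.024 = 0.0062952

0.0062952


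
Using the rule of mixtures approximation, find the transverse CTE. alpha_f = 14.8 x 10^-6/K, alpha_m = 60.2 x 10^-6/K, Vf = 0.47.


alpha_2 = alpha_f*Vf + alpha_m*(1-Vf) = 14.8*0.47 + 60.2*0.53 = 38.9 x 10^-6/K

38.9 x 10^-6/K


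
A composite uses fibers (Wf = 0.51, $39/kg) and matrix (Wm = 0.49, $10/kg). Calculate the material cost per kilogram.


Cost = cost_f*Wf + cost_m*Wm = 39*0.51 + 10*0.49 = $24.79/kg

$24.79/kg


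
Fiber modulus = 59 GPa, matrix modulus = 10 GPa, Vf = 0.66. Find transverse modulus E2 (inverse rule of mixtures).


1/E2 = Vf/Ef + (1-Vf)/Em = 0.66/59 + 0.34/10
E2 = 22.13 GPa

22.13 GPa


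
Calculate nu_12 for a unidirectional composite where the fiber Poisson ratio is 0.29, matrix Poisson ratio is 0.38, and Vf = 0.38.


nu_12 = nu_f*Vf + nu_m*(1-Vf) = 0.29*0.38 + 0.38*0.62 = 0.3458

0.3458


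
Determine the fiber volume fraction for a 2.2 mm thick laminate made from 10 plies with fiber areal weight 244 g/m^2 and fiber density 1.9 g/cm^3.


Vf = n * FAW / (rho_f * h * 1000) = 10 * 244 / (1.9 * 2.2 * 1000) = 0.5837

0.5837


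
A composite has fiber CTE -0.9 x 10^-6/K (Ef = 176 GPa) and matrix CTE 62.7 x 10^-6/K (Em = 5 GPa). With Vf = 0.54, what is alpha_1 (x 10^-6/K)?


E1 = Ef*Vf + Em*(1-Vf) = 97.34
alpha_1 = (alpha_f*Ef*Vf + alpha_m*Em*(1-Vf))/E1 = 0.6 x 10^-6/K

0.6 x 10^-6/K


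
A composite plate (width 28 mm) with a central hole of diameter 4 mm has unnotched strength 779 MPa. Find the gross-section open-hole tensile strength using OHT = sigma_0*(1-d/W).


OHT = sigma_0*(1-d/W) = 779*(1-4/28) = 667.7 MPa

667.7 MPa


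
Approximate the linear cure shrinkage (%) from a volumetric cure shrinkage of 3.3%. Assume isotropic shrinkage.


Linear shrinkage ≈ vol_shrink/3 = 3.3/3 = 1.1%

1.1%


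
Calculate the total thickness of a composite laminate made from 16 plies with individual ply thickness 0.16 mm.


h = n * t_ply = 16 * 0.16 = 2.56 mm

2.56 mm


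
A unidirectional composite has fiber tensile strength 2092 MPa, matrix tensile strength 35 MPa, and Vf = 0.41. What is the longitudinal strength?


sigma_1 = sigma_f*Vf + sigma_m*(1-Vf) = 2092*0.41 + 35*0.59 = 878.4 MPa

878.4 MPa


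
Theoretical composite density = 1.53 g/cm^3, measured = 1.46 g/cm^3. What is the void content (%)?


Void% = (rho_theo - rho_actual)/rho_theo * 100 = (1.53 - 1.46)/1.53 * 100 = 4.58%

4.58%


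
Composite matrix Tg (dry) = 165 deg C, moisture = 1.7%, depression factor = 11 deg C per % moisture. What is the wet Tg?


Tg_wet = Tg_dry - k*moisture = 165 - 11*1.7 = 146.3 deg C

146.3 deg C


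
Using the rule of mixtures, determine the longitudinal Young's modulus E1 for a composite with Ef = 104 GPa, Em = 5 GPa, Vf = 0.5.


E1 = Ef*Vf + Em*(1-Vf) = 104*0.5 + 5*0.5 = 54.5 GPa

54.5 GPa


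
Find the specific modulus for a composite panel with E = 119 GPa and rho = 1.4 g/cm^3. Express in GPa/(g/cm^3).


Specific stiffness = E/rho = 119/1.4 = 85.0 GPa/(g/cm^3)

85.0 GPa/(g/cm^3)


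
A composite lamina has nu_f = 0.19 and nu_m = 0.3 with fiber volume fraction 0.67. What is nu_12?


nu_12 = nu_f*Vf + nu_m*(1-Vf) = 0.19*0.67 + 0.3*0.33 = 0.2263

0.2263


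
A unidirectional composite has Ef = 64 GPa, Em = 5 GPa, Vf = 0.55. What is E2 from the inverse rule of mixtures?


1/E2 = Vf/Ef + (1-Vf)/Em = 0.55/64 + 0.45/5
E2 = 10.14 GPa

10.14 GPa


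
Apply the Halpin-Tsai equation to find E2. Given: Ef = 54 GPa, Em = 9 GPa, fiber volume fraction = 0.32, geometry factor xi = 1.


eta = (Ef/Em - 1)/(Ef/Em + xi) = (6.0 - 1)/(6.0 + 1) = 0.7143
E2 = Em*(1+xi*eta*Vf)/(1-eta*Vf) = 14.33 GPa

14.33 GPa


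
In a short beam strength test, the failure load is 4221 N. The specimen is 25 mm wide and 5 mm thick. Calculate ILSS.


ILSS = 3F/(4bh) = 3*4221/(4*25*5) = 25.33 MPa

25.33 MPa


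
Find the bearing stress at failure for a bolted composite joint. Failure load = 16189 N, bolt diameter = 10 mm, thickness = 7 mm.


sigma_br = F/(d*h) = 16189/(10*7) = 231.3 MPa

231.3 MPa


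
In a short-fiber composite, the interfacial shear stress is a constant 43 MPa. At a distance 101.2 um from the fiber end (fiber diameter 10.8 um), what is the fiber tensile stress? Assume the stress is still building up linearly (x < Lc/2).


Force balance: sigma_f * (pi*d^2/4) = tau * (pi*d) * x  ->  sigma_f = 4 * tau * x / d
sigma_f = 4 * 43 * 101.2 / 10.8 = 1611.7 MPa

1611.7 MPa


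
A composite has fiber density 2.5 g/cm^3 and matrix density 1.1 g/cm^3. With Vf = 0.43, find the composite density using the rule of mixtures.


rho_c = rho_f*Vf + rho_m*(1-Vf) = 2.5*0.43 + 1.1*0.57 = 1.702 g/cm^3

1.702 g/cm^3


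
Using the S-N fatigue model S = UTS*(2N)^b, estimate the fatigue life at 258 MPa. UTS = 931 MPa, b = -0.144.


N = 0.5 * (S/UTS)^(1/b) = 0.5 * (258/931)^(1/-0.144) = 3709.5143 cycles

3709.5143 cycles


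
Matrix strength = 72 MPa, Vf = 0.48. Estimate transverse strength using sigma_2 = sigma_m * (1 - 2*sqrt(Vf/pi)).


factor = 1 - 2*sqrt(0.48/pi) = 0.2182
sigma_2 = 72 * 0.2182 = 15.71 MPa

15.71 MPa


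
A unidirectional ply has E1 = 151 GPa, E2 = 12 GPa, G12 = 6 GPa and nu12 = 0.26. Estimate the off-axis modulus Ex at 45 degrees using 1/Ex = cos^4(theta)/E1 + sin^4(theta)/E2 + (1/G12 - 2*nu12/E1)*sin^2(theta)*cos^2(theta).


cos^4(45) = 0.25, sin^4(45) = 0.25, sin^2(45)*cos^2(45) = 0.25
1/G12 - 2*nu12/E1 = 1/6 - 2*0.26/151 = 0.163223 GPa^-1
1/Ex = 0.25/151 + 0.25/12 + 0.163223*0.25 = 0.0632947 GPa^-1
Ex = 15.8 GPa

15.8 GPa


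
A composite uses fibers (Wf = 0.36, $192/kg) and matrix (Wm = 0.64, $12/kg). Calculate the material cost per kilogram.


Cost = cost_f*Wf + cost_m*Wm = 192*0.36 + 12*0.64 = $76.8/kg

$76.8/kg


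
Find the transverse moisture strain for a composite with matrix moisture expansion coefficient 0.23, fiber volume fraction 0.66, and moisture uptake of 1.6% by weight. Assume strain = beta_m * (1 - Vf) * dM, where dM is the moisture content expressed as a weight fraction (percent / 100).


dM = 1.6/100 = 0.016
strain = beta_m * (1-Vf) * dM = 0.23 * 0.34 * 0.016 = 0.0012512

0.0012512


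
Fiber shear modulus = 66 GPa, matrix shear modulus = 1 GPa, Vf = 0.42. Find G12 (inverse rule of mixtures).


1/G12 = Vf/Gf + (1-Vf)/Gm = 0.42/66 + 0.58/1
G12 = 1.71 GPa

1.71 GPa


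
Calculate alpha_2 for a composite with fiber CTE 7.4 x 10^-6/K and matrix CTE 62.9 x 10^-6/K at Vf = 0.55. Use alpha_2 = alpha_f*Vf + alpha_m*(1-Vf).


alpha_2 = alpha_f*Vf + alpha_m*(1-Vf) = 7.4*0.55 + 62.9*0.45 = 32.4 x 10^-6/K

32.4 x 10^-6/K


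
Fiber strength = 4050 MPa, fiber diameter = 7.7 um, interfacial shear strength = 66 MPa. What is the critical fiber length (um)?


Lc = sigma_f * d / (2 * tau_i) = 4050 * 7.7 / (2 * 66) = 236.3 um

236.3 um


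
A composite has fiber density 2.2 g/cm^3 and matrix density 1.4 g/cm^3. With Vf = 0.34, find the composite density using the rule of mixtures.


rho_c = rho_f*Vf + rho_m*(1-Vf) = 2.2*0.34 + 1.4*0.66 = 1.672 g/cm^3

1.672 g/cm^3


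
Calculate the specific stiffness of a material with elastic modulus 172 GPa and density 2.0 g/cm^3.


Specific stiffness = E/rho = 172/2.0 = 86.0 GPa/(g/cm^3)

86.0 GPa/(g/cm^3)


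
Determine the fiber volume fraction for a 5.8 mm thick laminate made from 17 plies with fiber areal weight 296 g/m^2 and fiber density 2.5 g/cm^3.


Vf = n * FAW / (rho_f * h * 1000) = 17 * 296 / (2.5 * 5.8 * 1000) = 0.347

0.347


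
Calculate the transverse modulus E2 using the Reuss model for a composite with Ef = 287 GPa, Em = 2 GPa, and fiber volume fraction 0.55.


1/E2 = Vf/Ef + (1-Vf)/Em = 0.55/287 + 0.45/2
E2 = 4.41 GPa

4.41 GPa


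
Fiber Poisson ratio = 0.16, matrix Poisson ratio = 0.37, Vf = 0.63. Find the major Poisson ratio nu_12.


nu_12 = nu_f*Vf + nu_m*(1-Vf) = 0.16*0.63 + 0.37*0.37 = 0.2377

0.2377


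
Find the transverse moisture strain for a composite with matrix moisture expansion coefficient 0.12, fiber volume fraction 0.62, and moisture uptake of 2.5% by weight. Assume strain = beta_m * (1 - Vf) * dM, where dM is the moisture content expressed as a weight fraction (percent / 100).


dM = 2.5/100 = 0.025
strain = beta_m * (1-Vf) * dM = 0.12 * 0.38 * 0.025 = 0.00114

0.00114


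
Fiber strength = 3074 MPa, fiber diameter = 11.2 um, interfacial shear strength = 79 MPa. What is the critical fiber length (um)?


Lc = sigma_f * d / (2 * tau_i) = 3074 * 11.2 / (2 * 79) = 217.9 um

217.9 um


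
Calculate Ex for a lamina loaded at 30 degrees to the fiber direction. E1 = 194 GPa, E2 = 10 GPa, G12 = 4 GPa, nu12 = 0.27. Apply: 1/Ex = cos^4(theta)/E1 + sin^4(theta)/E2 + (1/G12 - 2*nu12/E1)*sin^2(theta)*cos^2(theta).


cos^4(30) = 0.5625, sin^4(30) = 0.0625, sin^2(30)*cos^2(30) = 0.1875
1/G12 - 2*nu12/E1 = 1/4 - 2*0.27/194 = 0.247216 GPa^-1
1/Ex = 0.5625/194 + 0.0625/10 + 0.247216*0.1875 = 0.0555026 GPa^-1
Ex = 18.02 GPa

18.02 GPa


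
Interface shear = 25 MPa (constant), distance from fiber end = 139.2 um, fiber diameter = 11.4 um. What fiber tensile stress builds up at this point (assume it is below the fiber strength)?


Force balance: sigma_f * (pi*d^2/4) = tau * (pi*d) * x  ->  sigma_f = 4 * tau * x / d
sigma_f = 4 * 25 * 139.2 / 11.4 = 1221.1 MPa

1221.1 MPa


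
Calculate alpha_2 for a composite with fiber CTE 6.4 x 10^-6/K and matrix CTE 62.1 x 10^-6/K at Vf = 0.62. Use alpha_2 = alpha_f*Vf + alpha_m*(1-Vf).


alpha_2 = alpha_f*Vf + alpha_m*(1-Vf) = 6.4*0.62 + 62.1*0.38 = 27.6 x 10^-6/K

27.6 x 10^-6/K


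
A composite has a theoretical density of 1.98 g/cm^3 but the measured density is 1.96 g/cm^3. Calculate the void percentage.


Void% = (rho_theo - rho_actual)/rho_theo * 100 = (1.98 - 1.96)/1.98 * 100 = 1.01%

1.01%


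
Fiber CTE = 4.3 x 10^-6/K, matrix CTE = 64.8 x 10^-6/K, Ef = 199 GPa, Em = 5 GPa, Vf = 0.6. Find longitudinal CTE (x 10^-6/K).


E1 = Ef*Vf + Em*(1-Vf) = 121.4
alpha_1 = (alpha_f*Ef*Vf + alpha_m*Em*(1-Vf))/E1 = 5.3 x 10^-6/K

5.3 x 10^-6/K


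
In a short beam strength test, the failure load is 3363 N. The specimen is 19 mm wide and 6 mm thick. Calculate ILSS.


ILSS = 3F/(4bh) = 3*3363/(4*19*6) = 22.13 MPa

22.13 MPa


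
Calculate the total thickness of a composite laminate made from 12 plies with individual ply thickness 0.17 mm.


h = n * t_ply = 12 * 0.17 = 2.04 mm

2.04 mm


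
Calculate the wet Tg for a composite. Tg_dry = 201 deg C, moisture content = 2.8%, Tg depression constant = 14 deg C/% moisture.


Tg_wet = Tg_dry - k*moisture = 201 - 14*2.8 = 161.8 deg C

161.8 deg C


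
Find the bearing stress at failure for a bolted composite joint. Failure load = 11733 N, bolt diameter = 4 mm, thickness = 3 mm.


sigma_br = F/(d*h) = 11733/(4*3) = 977.8 MPa

977.8 MPa


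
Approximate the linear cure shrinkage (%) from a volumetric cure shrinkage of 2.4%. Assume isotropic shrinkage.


Linear shrinkage ≈ vol_shrink/3 = 2.4/3 = 0.8%

0.8%


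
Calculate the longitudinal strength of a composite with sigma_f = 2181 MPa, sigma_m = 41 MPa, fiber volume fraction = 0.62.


sigma_1 = sigma_f*Vf + sigma_m*(1-Vf) = 2181*0.62 + 41*0.38 = 1367.8 MPa

1367.8 MPa


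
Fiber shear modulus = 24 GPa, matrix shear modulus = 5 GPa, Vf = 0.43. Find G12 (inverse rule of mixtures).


1/G12 = Vf/Gf + (1-Vf)/Gm = 0.43/24 + 0.57/5
G12 = 7.58 GPa

7.58 GPa


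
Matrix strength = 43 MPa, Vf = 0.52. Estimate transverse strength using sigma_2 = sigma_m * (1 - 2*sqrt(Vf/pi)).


factor = 1 - 2*sqrt(0.52/pi) = 0.1863
sigma_2 = 43 * 0.1863 = 8.01 MPa

8.01 MPa


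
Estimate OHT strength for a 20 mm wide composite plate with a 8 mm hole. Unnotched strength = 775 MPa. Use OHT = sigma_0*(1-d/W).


OHT = sigma_0*(1-d/W) = 775*(1-8/20) = 465.0 MPa

465.0 MPa


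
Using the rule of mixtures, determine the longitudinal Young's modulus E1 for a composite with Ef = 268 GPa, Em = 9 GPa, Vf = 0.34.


E1 = Ef*Vf + Em*(1-Vf) = 268*0.34 + 9*0.66 = 97.06 GPa

97.06 GPa


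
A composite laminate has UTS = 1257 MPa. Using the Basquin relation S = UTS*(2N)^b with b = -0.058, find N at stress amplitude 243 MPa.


N = 0.5 * (S/UTS)^(1/b) = 0.5 * (243/1257)^(1/-0.058) = 1.0107e+12 cycles

1.0107e+12 cycles


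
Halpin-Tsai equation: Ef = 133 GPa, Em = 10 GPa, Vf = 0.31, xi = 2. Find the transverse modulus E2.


eta = (Ef/Em - 1)/(Ef/Em + xi) = (13.3 - 1)/(13.3 + 2) = 0.8039
E2 = Em*(1+xi*eta*Vf)/(1-eta*Vf) = 19.96 GPa

19.96 GPa


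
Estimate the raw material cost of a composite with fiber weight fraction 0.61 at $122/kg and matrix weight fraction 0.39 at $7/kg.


Cost = cost_f*Wf + cost_m*Wm = 122*0.61 + 7*0.39 = $77.15/kg

$77.15/kg


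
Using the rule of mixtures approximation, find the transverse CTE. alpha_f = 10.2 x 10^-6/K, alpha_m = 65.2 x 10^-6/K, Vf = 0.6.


alpha_2 = alpha_f*Vf + alpha_m*(1-Vf) = 10.2*0.6 + 65.2*0.4 = 32.2 x 10^-6/K

32.2 x 10^-6/K


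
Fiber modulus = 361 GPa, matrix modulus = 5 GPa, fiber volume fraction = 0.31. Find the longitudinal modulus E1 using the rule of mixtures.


E1 = Ef*Vf + Em*(1-Vf) = 361*0.31 + 5*0.69 = 115.36 GPa

115.36 GPa


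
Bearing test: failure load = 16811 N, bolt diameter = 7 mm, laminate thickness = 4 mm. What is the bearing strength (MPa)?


sigma_br = F/(d*h) = 16811/(7*4) = 600.4 MPa

600.4 MPa


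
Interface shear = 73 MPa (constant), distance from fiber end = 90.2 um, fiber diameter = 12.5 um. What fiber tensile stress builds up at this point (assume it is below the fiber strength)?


Force balance: sigma_f * (pi*d^2/4) = tau * (pi*d) * x  ->  sigma_f = 4 * tau * x / d
sigma_f = 4 * 73 * 90.2 / 12.5 = 2107.1 MPa

2107.1 MPa


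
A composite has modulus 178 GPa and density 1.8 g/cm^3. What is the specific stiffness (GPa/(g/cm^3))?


Specific stiffness = E/rho = 178/1.8 = 98.9 GPa/(g/cm^3)

98.9 GPa/(g/cm^3)


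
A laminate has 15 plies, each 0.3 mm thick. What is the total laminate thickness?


h = n * t_ply = 15 * 0.3 = 4.5 mm

4.5 mm


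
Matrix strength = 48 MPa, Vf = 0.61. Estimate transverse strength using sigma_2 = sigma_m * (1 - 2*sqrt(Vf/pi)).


factor = 1 - 2*sqrt(0.61/pi) = 0.1187
sigma_2 = 48 * 0.1187 = 5.7 MPa

5.7 MPa


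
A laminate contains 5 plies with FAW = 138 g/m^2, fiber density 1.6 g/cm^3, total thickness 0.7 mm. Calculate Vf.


Vf = n * FAW / (rho_f * h * 1000) = 5 * 138 / (1.6 * 0.7 * 1000) = 0.6161

0.6161


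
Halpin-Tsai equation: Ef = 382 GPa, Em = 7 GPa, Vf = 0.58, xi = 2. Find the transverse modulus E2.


eta = (Ef/Em - 1)/(Ef/Em + xi) = (54.5714 - 1)/(54.5714 + 2) = 0.947
E2 = Em*(1+xi*eta*Vf)/(1-eta*Vf) = 32.59 GPa

32.59 GPa


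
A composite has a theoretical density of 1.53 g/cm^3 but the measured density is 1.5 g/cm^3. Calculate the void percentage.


Void% = (rho_theo - rho_actual)/rho_theo * 100 = (1.53 - 1.5)/1.53 * 100 = 1.96%

1.96%


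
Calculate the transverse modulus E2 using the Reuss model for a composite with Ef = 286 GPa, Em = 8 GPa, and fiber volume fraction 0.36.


1/E2 = Vf/Ef + (1-Vf)/Em = 0.36/286 + 0.64/8
E2 = 12.31 GPa

12.31 GPa


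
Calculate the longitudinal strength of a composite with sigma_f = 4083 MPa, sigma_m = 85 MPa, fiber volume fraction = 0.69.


sigma_1 = sigma_f*Vf + sigma_m*(1-Vf) = 4083*0.69 + 85*0.31 = 2843.6 MPa

2843.6 MPa


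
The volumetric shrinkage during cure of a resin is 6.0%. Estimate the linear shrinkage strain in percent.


Linear shrinkage ≈ vol_shrink/3 = 6.0/3 = 2.0%

2.0%


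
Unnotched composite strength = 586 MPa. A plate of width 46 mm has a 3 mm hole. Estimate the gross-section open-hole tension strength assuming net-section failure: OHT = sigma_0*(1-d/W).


OHT = sigma_0*(1-d/W) = 586*(1-3/46) = 547.8 MPa

547.8 MPa


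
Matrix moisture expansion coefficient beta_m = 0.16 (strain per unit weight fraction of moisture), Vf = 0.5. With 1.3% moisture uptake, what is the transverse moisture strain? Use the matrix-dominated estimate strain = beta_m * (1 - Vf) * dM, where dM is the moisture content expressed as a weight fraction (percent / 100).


dM = 1.3/100 = 0.013
strain = beta_m * (1-Vf) * dM = 0.16 * 0.5 * 0.013 = 0.00104

0.00104


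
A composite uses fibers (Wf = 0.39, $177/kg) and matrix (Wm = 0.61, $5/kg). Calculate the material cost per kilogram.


Cost = cost_f*Wf + cost_m*Wm = 177*0.39 + 5*0.61 = $72.08/kg

$72.08/kg


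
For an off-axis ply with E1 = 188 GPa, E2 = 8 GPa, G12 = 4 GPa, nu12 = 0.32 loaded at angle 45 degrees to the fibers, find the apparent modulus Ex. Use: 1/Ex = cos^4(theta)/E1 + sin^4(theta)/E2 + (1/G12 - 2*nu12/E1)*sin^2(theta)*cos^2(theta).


cos^4(45) = 0.25, sin^4(45) = 0.25, sin^2(45)*cos^2(45) = 0.25
1/G12 - 2*nu12/E1 = 1/4 - 2*0.32/188 = 0.246596 GPa^-1
1/Ex = 0.25/188 + 0.25/8 + 0.246596*0.25 = 0.0942287 GPa^-1
Ex = 10.61 GPa

10.61 GPa


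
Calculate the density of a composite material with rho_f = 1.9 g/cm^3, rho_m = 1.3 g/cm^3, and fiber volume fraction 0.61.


rho_c = rho_f*Vf + rho_m*(1-Vf) = 1.9*0.61 + 1.3*0.39 = 1.666 g/cm^3

1.666 g/cm^3


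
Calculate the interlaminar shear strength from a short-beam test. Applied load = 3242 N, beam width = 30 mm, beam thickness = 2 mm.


ILSS = 3F/(4bh) = 3*3242/(4*30*2) = 40.53 MPa

40.53 MPa


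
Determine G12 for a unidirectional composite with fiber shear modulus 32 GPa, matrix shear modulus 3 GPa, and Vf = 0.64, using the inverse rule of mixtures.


1/G12 = Vf/Gf + (1-Vf)/Gm = 0.64/32 + 0.36/3
G12 = 7.14 GPa

7.14 GPa


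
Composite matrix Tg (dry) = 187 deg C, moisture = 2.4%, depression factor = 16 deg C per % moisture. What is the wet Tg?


Tg_wet = Tg_dry - k*moisture = 187 - 16*2.4 = 148.6 deg C

148.6 deg C


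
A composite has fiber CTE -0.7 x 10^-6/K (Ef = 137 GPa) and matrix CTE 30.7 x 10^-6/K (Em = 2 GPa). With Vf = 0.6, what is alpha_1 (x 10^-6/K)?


E1 = Ef*Vf + Em*(1-Vf) = 83.0
alpha_1 = (alpha_f*Ef*Vf + alpha_m*Em*(1-Vf))/E1 = -0.4 x 10^-6/K

-0.4 x 10^-6/K


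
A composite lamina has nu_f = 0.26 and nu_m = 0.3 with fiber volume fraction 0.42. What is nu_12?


nu_12 = nu_f*Vf + nu_m*(1-Vf) = 0.26*0.42 + 0.3*0.58 = 0.2832

0.2832


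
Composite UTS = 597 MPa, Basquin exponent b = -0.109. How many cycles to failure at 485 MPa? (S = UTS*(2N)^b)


N = 0.5 * (S/UTS)^(1/b) = 0.5 * (485/597)^(1/-0.109) = 3.3635 cycles

3.3635 cycles


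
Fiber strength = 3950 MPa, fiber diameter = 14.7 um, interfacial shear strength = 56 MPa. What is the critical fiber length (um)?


Lc = sigma_f * d / (2 * tau_i) = 3950 * 14.7 / (2 * 56) = 518.4 um

518.4 um


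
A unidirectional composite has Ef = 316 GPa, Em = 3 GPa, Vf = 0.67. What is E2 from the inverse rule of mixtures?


1/E2 = Vf/Ef + (1-Vf)/Em = 0.67/316 + 0.33/3
E2 = 8.92 GPa

8.92 GPa


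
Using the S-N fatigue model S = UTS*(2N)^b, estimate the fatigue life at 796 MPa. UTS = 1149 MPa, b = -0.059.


N = 0.5 * (S/UTS)^(1/b) = 0.5 * (796/1149)^(1/-0.059) = 251.6419 cycles

251.6419 cycles


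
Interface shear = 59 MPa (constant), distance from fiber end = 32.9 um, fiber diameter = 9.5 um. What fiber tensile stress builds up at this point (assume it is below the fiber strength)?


Force balance: sigma_f * (pi*d^2/4) = tau * (pi*d) * x  ->  sigma_f = 4 * tau * x / d
sigma_f = 4 * 59 * 32.9 / 9.5 = 817.3 MPa

817.3 MPa


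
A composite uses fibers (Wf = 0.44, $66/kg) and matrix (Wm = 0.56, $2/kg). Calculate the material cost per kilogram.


Cost = cost_f*Wf + cost_m*Wm = 66*0.44 + 2*0.56 = $30.16/kg

$30.16/kg


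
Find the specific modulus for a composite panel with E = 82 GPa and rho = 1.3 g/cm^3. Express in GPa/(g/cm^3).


Specific stiffness = E/rho = 82/1.3 = 63.1 GPa/(g/cm^3)

63.1 GPa/(g/cm^3)


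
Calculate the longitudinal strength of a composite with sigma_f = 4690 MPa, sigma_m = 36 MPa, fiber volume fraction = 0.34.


sigma_1 = sigma_f*Vf + sigma_m*(1-Vf) = 4690*0.34 + 36*0.66 = 1618.4 MPa

1618.4 MPa


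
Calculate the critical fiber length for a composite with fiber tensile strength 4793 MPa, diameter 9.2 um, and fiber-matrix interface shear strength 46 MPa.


Lc = sigma_f * d / (2 * tau_i) = 4793 * 9.2 / (2 * 46) = 479.3 um

479.3 um


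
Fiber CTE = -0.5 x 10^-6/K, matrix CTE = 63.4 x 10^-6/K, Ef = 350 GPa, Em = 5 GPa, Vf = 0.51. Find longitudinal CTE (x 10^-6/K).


E1 = Ef*Vf + Em*(1-Vf) = 180.95
alpha_1 = (alpha_f*Ef*Vf + alpha_m*Em*(1-Vf))/E1 = 0.37 x 10^-6/K

0.37 x 10^-6/K


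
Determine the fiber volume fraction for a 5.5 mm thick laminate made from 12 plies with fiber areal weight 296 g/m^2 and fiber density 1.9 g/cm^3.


Vf = n * FAW / (rho_f * h * 1000) = 12 * 296 / (1.9 * 5.5 * 1000) = 0.3399

0.3399


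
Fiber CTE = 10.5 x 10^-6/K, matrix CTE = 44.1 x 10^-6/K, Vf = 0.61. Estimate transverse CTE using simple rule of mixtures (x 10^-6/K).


alpha_2 = alpha_f*Vf + alpha_m*(1-Vf) = 10.5*0.61 + 44.1*0.39 = 23.6 x 10^-6/K

23.6 x 10^-6/K


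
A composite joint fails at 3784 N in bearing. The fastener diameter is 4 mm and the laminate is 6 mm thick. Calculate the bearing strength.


sigma_br = F/(d*h) = 3784/(4*6) = 157.7 MPa

157.7 MPa


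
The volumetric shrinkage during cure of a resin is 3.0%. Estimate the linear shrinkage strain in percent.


Linear shrinkage ≈ vol_shrink/3 = 3.0/3 = 1.0%

1.0%


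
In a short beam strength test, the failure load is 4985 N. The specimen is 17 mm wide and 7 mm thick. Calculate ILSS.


ILSS = 3F/(4bh) = 3*4985/(4*17*7) = 31.42 MPa

31.42 MPa


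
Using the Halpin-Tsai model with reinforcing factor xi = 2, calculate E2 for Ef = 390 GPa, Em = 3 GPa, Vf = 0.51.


eta = (Ef/Em - 1)/(Ef/Em + xi) = (130.0 - 1)/(130.0 + 2) = 0.9773
E2 = Em*(1+xi*eta*Vf)/(1-eta*Vf) = 11.94 GPa

11.94 GPa


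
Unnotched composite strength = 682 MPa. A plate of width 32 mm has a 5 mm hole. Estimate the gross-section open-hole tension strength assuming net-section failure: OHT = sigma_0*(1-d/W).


OHT = sigma_0*(1-d/W) = 682*(1-5/32) = 575.4 MPa

575.4 MPa


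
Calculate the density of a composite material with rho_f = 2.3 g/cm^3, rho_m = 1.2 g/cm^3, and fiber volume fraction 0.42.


rho_c = rho_f*Vf + rho_m*(1-Vf) = 2.3*0.42 + 1.2*0.58 = 1.662 g/cm^3

1.662 g/cm^3


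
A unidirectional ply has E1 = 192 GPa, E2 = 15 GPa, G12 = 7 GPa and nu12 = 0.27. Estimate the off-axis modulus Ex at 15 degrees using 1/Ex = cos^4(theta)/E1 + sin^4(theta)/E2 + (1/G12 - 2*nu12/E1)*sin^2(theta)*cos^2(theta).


cos^4(15) = 0.870513, sin^4(15) = 0.004487, sin^2(15)*cos^2(15) = 0.0625
1/G12 - 2*nu12/E1 = 1/7 - 2*0.27/192 = 0.140045 GPa^-1
1/Ex = 0.870513/192 + 0.004487/15 + 0.140045*0.0625 = 0.0135859 GPa^-1
Ex = 73.61 GPa

73.61 GPa


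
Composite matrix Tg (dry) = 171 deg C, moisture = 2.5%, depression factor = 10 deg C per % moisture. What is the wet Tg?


Tg_wet = Tg_dry - k*moisture = 171 - 10*2.5 = 146.0 deg C

146.0 deg C


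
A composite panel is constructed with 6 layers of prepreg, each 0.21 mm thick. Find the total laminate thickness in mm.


h = n * t_ply = 6 * 0.21 = 1.26 mm

1.26 mm


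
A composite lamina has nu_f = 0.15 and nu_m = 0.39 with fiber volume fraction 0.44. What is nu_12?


nu_12 = nu_f*Vf + nu_m*(1-Vf) = 0.15*0.44 + 0.39*0.56 = 0.2844

0.2844


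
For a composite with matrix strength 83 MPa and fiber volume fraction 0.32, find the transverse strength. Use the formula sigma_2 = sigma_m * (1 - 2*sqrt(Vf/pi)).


factor = 1 - 2*sqrt(0.32/pi) = 0.3617
sigma_2 = 83 * 0.3617 = 30.02 MPa

30.02 MPa


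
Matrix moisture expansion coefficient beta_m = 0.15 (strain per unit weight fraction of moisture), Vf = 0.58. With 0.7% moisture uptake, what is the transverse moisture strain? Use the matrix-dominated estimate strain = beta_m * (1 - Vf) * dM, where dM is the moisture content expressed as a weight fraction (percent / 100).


dM = 0.7/100 = 0.007
strain = beta_m * (1-Vf) * dM = 0.15 * 0.42 * 0.007 = 0.000441

0.000441


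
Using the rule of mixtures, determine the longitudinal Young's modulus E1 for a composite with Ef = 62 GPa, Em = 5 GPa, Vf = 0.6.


E1 = Ef*Vf + Em*(1-Vf) = 62*0.6 + 5*0.4 = 39.2 GPa

39.2 GPa


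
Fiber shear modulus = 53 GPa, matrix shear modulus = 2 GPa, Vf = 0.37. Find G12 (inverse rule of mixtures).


1/G12 = Vf/Gf + (1-Vf)/Gm = 0.37/53 + 0.63/2
G12 = 3.11 GPa

3.11 GPa


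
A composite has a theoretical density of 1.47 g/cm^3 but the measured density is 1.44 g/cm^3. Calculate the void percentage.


Void% = (rho_theo - rho_actual)/rho_theo * 100 = (1.47 - 1.44)/1.47 * 100 = 2.04%

2.04%


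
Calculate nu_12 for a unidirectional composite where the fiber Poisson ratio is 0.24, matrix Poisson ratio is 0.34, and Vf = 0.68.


nu_12 = nu_f*Vf + nu_m*(1-Vf) = 0.24*0.68 + 0.34*0.32 = 0.272

0.272


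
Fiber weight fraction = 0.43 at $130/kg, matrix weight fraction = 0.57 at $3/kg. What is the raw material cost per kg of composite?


Cost = cost_f*Wf + cost_m*Wm = 130*0.43 + 3*0.57 = $57.61/kg

$57.61/kg


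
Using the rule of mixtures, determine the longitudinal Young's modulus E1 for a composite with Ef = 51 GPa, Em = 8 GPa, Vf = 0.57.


E1 = Ef*Vf + Em*(1-Vf) = 51*0.57 + 8*0.43 = 32.51 GPa

32.51 GPa


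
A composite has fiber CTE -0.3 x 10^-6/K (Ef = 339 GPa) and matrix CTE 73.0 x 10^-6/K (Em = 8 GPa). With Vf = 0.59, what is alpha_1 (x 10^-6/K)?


E1 = Ef*Vf + Em*(1-Vf) = 203.29
alpha_1 = (alpha_f*Ef*Vf + alpha_m*Em*(1-Vf))/E1 = 0.88 x 10^-6/K

0.88 x 10^-6/K


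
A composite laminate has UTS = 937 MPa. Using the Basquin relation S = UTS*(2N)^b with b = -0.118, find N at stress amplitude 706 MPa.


N = 0.5 * (S/UTS)^(1/b) = 0.5 * (706/937)^(1/-0.118) = 5.5054 cycles

5.5054 cycles


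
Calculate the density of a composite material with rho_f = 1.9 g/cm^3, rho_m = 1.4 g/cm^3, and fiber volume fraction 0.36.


rho_c = rho_f*Vf + rho_m*(1-Vf) = 1.9*0.36 + 1.4*0.64 = 1.58 g/cm^3

1.58 g/cm^3


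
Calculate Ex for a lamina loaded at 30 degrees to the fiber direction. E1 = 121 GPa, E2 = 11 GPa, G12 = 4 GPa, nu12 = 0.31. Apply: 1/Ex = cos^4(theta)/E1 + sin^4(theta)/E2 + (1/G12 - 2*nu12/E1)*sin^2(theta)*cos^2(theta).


cos^4(30) = 0.5625, sin^4(30) = 0.0625, sin^2(30)*cos^2(30) = 0.1875
1/G12 - 2*nu12/E1 = 1/4 - 2*0.31/121 = 0.244876 GPa^-1
1/Ex = 0.5625/121 + 0.0625/11 + 0.244876*0.1875 = 0.0562448 GPa^-1
Ex = 17.78 GPa

17.78 GPa


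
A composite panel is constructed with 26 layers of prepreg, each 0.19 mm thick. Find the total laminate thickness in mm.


h = n * t_ply = 26 * 0.19 = 4.94 mm

4.94 mm


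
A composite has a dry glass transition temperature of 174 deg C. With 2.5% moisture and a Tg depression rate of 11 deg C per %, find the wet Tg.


Tg_wet = Tg_dry - k*moisture = 174 - 11*2.5 = 146.5 deg C

146.5 deg C


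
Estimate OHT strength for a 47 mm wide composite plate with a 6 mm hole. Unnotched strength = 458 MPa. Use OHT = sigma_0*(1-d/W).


OHT = sigma_0*(1-d/W) = 458*(1-6/47) = 399.5 MPa

399.5 MPa


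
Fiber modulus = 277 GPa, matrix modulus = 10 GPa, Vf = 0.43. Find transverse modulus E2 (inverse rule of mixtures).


1/E2 = Vf/Ef + (1-Vf)/Em = 0.43/277 + 0.57/10
E2 = 17.08 GPa

17.08 GPa


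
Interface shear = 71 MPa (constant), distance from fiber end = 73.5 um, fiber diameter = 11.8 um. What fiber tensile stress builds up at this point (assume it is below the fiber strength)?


Force balance: sigma_f * (pi*d^2/4) = tau * (pi*d) * x  ->  sigma_f = 4 * tau * x / d
sigma_f = 4 * 71 * 73.5 / 11.8 = 1769.0 MPa

1769.0 MPa


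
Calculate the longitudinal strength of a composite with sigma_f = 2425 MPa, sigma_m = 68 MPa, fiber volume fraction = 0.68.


sigma_1 = sigma_f*Vf + sigma_m*(1-Vf) = 2425*0.68 + 68*0.32 = 1670.8 MPa

1670.8 MPa


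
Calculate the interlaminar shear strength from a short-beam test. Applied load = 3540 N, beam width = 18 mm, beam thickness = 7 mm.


ILSS = 3F/(4bh) = 3*3540/(4*18*7) = 21.07 MPa

21.07 MPa


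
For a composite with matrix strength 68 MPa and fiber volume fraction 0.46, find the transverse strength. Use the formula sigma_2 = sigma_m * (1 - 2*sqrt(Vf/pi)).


factor = 1 - 2*sqrt(0.46/pi) = 0.2347
sigma_2 = 68 * 0.2347 = 15.96 MPa

15.96 MPa


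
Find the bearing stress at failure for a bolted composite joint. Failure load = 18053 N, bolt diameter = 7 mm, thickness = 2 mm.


sigma_br = F/(d*h) = 18053/(7*2) = 1289.5 MPa

1289.5 MPa


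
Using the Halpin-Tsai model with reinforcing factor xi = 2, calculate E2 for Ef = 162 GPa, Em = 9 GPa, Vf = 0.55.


eta = (Ef/Em - 1)/(Ef/Em + xi) = (18.0 - 1)/(18.0 + 2) = 0.85
E2 = Em*(1+xi*eta*Vf)/(1-eta*Vf) = 32.7 GPa

32.7 GPa


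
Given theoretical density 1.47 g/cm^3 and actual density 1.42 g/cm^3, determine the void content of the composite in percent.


Void% = (rho_theo - rho_actual)/rho_theo * 100 = (1.47 - 1.42)/1.47 * 100 = 3.4%

3.4%


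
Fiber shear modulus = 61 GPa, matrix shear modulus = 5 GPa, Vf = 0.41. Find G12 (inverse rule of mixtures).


1/G12 = Vf/Gf + (1-Vf)/Gm = 0.41/61 + 0.59/5
G12 = 8.02 GPa

8.02 GPa


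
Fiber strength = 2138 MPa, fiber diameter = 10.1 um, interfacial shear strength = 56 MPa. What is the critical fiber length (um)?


Lc = sigma_f * d / (2 * tau_i) = 2138 * 10.1 / (2 * 56) = 192.8 um

192.8 um


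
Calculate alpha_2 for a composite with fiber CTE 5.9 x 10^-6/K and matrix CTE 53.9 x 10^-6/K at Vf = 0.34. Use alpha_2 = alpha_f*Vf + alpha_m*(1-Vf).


alpha_2 = alpha_f*Vf + alpha_m*(1-Vf) = 5.9*0.34 + 53.9*0.66 = 37.6 x 10^-6/K

37.6 x 10^-6/K


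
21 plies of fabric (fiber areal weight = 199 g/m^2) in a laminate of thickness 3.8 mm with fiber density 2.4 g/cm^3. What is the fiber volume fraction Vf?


Vf = n * FAW / (rho_f * h * 1000) = 21 * 199 / (2.4 * 3.8 * 1000) = 0.4582

0.4582


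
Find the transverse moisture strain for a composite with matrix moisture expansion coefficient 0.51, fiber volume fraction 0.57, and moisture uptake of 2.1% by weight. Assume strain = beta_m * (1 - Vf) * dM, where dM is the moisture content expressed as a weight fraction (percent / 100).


dM = 2.1/100 = 0.021
strain = beta_m * (1-Vf) * dM = 0.51 * 0.43 * 0.021 = 0.0046053

0.0046053


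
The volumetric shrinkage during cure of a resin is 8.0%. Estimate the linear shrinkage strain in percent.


Linear shrinkage ≈ vol_shrink/3 = 8.0/3 = 2.667%

2.667%


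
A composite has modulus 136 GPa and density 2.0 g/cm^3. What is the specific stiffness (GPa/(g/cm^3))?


Specific stiffness = E/rho = 136/2.0 = 68.0 GPa/(g/cm^3)

68.0 GPa/(g/cm^3)


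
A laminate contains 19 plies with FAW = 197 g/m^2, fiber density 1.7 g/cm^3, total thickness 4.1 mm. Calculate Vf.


Vf = n * FAW / (rho_f * h * 1000) = 19 * 197 / (1.7 * 4.1 * 1000) = 0.537

0.537


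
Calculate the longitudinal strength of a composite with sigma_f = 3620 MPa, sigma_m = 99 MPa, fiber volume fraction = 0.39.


sigma_1 = sigma_f*Vf + sigma_m*(1-Vf) = 3620*0.39 + 99*0.61 = 1472.2 MPa

1472.2 MPa


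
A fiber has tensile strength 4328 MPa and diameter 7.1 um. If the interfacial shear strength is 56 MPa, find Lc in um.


Lc = sigma_f * d / (2 * tau_i) = 4328 * 7.1 / (2 * 56) = 274.4 um

274.4 um


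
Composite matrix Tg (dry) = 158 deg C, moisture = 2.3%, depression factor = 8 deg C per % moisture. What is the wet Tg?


Tg_wet = Tg_dry - k*moisture = 158 - 8*2.3 = 139.6 deg C

139.6 deg C


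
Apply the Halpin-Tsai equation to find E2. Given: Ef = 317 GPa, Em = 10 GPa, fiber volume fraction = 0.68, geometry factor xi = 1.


eta = (Ef/Em - 1)/(Ef/Em + xi) = (31.7 - 1)/(31.7 + 1) = 0.9388
E2 = Em*(1+xi*eta*Vf)/(1-eta*Vf) = 45.31 GPa

45.31 GPa


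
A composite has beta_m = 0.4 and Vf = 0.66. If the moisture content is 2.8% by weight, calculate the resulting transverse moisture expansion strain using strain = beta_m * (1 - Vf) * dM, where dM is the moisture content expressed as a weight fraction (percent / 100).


dM = 2.8/100 = 0.028
strain = beta_m * (1-Vf) * dM = 0.4 * 0.34 * 0.028 = 0.003808

0.003808


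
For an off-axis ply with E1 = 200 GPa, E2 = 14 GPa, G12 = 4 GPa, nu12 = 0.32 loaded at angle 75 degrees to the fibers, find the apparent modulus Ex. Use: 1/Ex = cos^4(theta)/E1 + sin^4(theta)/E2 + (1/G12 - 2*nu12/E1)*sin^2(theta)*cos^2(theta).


cos^4(75) = 0.004487, sin^4(75) = 0.870513, sin^2(75)*cos^2(75) = 0.0625
1/G12 - 2*nu12/E1 = 1/4 - 2*0.32/200 = 0.2468 GPa^-1
1/Ex = 0.004487/200 + 0.870513/14 + 0.2468*0.0625 = 0.0776269 GPa^-1
Ex = 12.88 GPa

12.88 GPa


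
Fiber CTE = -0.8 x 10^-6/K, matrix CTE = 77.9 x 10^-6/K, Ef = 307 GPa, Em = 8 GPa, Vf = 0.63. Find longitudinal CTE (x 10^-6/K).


E1 = Ef*Vf + Em*(1-Vf) = 196.37
alpha_1 = (alpha_f*Ef*Vf + alpha_m*Em*(1-Vf))/E1 = 0.39 x 10^-6/K

0.39 x 10^-6/K
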